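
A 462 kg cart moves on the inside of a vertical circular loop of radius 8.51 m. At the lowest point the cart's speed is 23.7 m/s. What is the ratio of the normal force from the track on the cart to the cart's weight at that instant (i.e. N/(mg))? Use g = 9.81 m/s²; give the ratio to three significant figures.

7.73

At the bottom, N − mg = mv²/r, so N = m(v²/r + g) and N/(mg) = v²/(rg) + 1 = (23.7)²/(8.51 × 9.81) + 1 = 6.728 + 1 = 7.728.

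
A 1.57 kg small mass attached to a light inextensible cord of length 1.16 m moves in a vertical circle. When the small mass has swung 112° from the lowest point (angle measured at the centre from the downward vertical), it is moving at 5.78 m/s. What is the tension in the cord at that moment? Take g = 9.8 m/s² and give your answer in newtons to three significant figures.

39.5 N

Take the radial direction toward the centre of the circle as positive. The component of the weight along the string toward the centre is −mg cos φ (φ measured from the bottom), so Newton's second law along the string gives T − mg cos φ = m v²/r.
cos 112° = -0.3746, so T = m(v²/r + g cos φ) = 1.57 × ((5.78)²/1.16 + 9.8 × -0.3746) = 1.57 × (28.80 + (-3.671)) = 1.57 × 25.13 = 39.45 N.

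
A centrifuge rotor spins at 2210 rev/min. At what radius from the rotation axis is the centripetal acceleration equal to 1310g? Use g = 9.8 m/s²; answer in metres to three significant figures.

0.240 m

ω = 2210 rev/min × 2π/60 = 231.4 rad/s.
a_c = ω²r = 1310g ⇒ r = 1310 × 9.8 / (231.4)² = 12840/53560 = 0.2397 m.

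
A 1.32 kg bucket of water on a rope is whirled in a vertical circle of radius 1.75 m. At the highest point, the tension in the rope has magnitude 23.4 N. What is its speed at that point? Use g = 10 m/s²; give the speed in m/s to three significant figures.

At the top, T + mg = mv²/r, so v = √(r(T/m + g)) = √(1.75 × (23.4/1.32 + 10.0)) = √(1.75 × 27.73) = √48.52 = 6.966 m/s.

6.97 m/s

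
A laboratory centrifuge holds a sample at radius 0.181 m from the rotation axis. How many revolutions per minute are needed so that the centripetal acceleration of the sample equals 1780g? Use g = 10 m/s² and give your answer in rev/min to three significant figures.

Require ω²r = 1780g, so ω = √(1780 × 10.0/0.181) = 313.6 rad/s.
In rev/min: ω × 60/(2π) = 313.6 × 60/(2π) = 2995 rev/min.

2990 rev/min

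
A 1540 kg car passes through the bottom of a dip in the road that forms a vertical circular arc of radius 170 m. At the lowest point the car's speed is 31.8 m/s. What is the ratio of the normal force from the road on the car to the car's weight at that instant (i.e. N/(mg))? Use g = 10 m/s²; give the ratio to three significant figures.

1.59

At the bottom, N − mg = mv²/r, so N = m(v²/r + g) and N/(mg) = v²/(rg) + 1 = (31.8)²/(170 × 10.0) + 1 = 0.5948 + 1 = 1.595.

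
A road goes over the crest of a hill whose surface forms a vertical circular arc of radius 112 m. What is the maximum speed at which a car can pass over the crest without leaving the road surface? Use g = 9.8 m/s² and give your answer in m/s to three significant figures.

33.1 m/s

At the crest the centre of the circle is below the car, so the net downward (centripetal) force is mg − N = mv²/r.
The car leaves the road when N → 0, giving v_max = √(g r) = √(9.8 × 112) = 33.13 m/s.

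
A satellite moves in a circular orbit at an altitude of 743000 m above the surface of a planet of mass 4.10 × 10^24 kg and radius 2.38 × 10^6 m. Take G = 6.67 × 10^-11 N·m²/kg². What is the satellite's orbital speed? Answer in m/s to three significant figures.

Orbital radius r = R + h = 2.38 × 10^6 + 743000 = 3.123 × 10^6 m.
Gravity supplies the centripetal force: G M m / r² = m v² / r, so v = √(GM/r).
v = √(6.67 × 10^-11 × 4.10 × 10^24 / 3.123 × 10^6) = √(8.757 × 10^7) = 9358 m/s.

9360 m/s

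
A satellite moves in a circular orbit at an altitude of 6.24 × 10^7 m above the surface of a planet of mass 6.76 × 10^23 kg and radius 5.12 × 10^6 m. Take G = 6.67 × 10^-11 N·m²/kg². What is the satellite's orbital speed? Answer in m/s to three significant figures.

Orbital radius r = R + h = 5.12 × 10^6 + 6.24 × 10^7 = 6.752 × 10^7 m.
Gravity supplies the centripetal force: G M m / r² = m v² / r, so v = √(GM/r).
v = √(6.67 × 10^-11 × 6.76 × 10^23 / 6.752 × 10^7) = √(667800) = 817.2 m/s.

817 m/s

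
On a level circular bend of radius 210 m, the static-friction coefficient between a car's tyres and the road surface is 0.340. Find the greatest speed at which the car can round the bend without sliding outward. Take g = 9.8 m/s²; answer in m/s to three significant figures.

The only inward force on a level bend is static friction, so at the limit f_s = μ_s N = μ_s m g = m v²/r.
Mass cancels: v_max = √(μ_s g r) = √(0.340 × 9.8 × 210) = √699.7 = 26.45 m/s.

26.5 m/s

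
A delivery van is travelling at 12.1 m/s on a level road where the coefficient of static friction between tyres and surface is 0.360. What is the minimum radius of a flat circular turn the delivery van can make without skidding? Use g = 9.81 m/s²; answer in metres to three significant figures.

41.5 m

At the limit, μ_s m g = m v²/r, so r_min = v²/(μ_s g) = (12.1)²/(0.360 × 9.81) = 146.4/3.532 = 41.46 m.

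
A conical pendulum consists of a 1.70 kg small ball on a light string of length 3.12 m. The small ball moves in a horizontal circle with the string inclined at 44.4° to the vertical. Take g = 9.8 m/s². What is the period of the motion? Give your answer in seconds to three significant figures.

r = L sinθ = 2.183 m. From T sinθ = mω²r and T cosθ = mg: tanθ = ω²r/g, so ω² = g tanθ / r = g/(L cosθ).
ω = √(g/(L cosθ)) = √(9.8/(3.12 × 0.7145)) = √4.396 = 2.097 rad/s.
Period = 2π/ω = 2.997 s.

3.00 s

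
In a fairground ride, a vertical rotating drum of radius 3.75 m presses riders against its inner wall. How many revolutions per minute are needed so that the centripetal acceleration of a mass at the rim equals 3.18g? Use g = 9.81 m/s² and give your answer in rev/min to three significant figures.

Require ω²r = 3.18g, so ω = √(3.18 × 9.81/3.75) = 2.884 rad/s.
In rev/min: ω × 60/(2π) = 2.884 × 60/(2π) = 27.54 rev/min.

27.5 rev/min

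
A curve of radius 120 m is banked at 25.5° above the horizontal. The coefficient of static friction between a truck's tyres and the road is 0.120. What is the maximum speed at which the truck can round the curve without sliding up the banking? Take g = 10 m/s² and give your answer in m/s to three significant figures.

27.6 m/s

At the maximum speed, friction acts down the slope at its limiting value f = μN. Radially (horizontal, toward centre): N sinθ + μN cosθ = mv²/r. Vertically: N cosθ − μN sinθ = mg.
Dividing: v² = r g (sinθ + μcosθ)/(cosθ − μsinθ).
sinθ + μcosθ = 0.4305 + 0.120×0.9026 = 0.5388; cosθ − μsinθ = 0.9026 − 0.120×0.4305 = 0.8509.
v² = 120 × 10.0 × 0.5388/0.8509 = 759.9 m²/s², so v = 27.57 m/s.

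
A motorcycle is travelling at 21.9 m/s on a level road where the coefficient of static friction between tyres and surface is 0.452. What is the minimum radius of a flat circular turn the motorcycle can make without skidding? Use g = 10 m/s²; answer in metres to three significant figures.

106 m

At the limit, μ_s m g = m v²/r, so r_min = v²/(μ_s g) = (21.9)²/(0.452 × 10.0) = 479.6/4.520 = 106.1 m.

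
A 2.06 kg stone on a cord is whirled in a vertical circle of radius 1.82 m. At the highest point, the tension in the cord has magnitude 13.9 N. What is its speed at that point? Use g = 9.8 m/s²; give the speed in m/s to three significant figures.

At the top, T + mg = mv²/r, so v = √(r(T/m + g)) = √(1.82 × (13.9/2.06 + 9.8)) = √(1.82 × 16.55) = √30.12 = 5.488 m/s.

5.49 m/s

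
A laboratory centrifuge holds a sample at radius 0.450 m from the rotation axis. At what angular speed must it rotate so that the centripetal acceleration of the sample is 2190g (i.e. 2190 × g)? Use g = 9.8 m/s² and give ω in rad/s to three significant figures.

Centripetal acceleration a_c = ω²r. Setting ω²r = 2190g:
ω = √(2190g / r) = √(2190 × 9.8 / 0.450) = √47690 = 218.4 rad/s.

218 rad/s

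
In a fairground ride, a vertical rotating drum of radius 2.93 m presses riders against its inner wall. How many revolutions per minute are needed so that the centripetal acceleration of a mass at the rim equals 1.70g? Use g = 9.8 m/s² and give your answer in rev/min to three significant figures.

Require ω²r = 1.70g, so ω = √(1.70 × 9.8/2.93) = 2.385 rad/s.
In rev/min: ω × 60/(2π) = 2.385 × 60/(2π) = 22.77 rev/min.

22.8 rev/min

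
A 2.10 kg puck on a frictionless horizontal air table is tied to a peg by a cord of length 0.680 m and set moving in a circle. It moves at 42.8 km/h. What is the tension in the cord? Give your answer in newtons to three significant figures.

v = 42.8 km/h = 42.8/3.6 = 11.89 m/s.
The tension is the only horizontal force, so it supplies the full centripetal force: T = m v²/r = 2.10 × (11.89)²/0.680 = 2.10 × 141.3/0.680 = 436.5 N.

437 N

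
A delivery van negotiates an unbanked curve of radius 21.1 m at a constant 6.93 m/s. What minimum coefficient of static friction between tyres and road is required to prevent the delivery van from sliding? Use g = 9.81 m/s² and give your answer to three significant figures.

0.232

Friction provides the centripetal force: μ_s m g = m v²/r, so μ_s = v²/(g r) = (6.930)²/(9.81 × 21.1) = 48.02/207.0 = 0.2320.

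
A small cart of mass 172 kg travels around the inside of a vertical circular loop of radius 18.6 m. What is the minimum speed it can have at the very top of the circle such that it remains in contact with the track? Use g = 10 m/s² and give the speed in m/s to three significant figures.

13.6 m/s

At the highest point the centre is directly below, so both the weight and N act inward: N + mg = mv²/r.
At minimum speed N → 0, so mg = mv_min²/r ⇒ v_min = √(g r) = √(10.0 × 18.6) = 13.64 m/s.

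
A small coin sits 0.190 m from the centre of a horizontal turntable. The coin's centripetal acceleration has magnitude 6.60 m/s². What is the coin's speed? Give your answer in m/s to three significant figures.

1.12 m/s

a_c = v²/r ⇒ v = √(a_c · r) = √(6.60 × 0.190) = √1.254 = 1.120 m/s.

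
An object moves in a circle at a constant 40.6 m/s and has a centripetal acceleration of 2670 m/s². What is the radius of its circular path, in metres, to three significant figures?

a_c = v²/r ⇒ r = v²/a_c = (40.6)²/2670 = 1648/2670 = 0.6174 m.

0.617 m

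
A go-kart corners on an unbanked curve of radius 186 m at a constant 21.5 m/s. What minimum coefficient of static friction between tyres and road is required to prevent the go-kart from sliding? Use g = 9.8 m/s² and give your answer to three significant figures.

Friction provides the centripetal force: μ_s m g = m v²/r, so μ_s = v²/(g r) = (21.50)²/(9.8 × 186) = 462.2/1823 = 0.2536.

0.254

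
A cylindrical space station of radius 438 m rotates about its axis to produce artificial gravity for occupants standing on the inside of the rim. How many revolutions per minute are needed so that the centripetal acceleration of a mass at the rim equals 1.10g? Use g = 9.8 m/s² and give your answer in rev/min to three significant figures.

1.50 rev/min

Require ω²r = 1.10g, so ω = √(1.10 × 9.8/438) = 0.1569 rad/s.
In rev/min: ω × 60/(2π) = 0.1569 × 60/(2π) = 1.498 rev/min.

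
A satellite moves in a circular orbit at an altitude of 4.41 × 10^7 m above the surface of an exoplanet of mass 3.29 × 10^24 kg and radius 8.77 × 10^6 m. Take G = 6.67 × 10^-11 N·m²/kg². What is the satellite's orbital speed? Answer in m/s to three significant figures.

Orbital radius r = R + h = 8.77 × 10^6 + 4.41 × 10^7 = 5.287 × 10^7 m.
Gravity supplies the centripetal force: G M m / r² = m v² / r, so v = √(GM/r).
v = √(6.67 × 10^-11 × 3.29 × 10^24 / 5.287 × 10^7) = √(4.151 × 10^6) = 2037 m/s.

2040 m/s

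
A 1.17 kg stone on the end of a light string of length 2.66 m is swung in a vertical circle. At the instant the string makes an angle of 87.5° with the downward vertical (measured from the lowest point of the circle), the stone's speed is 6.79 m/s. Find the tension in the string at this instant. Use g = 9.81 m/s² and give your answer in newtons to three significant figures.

Take the radial direction toward the centre of the circle as positive. The component of the weight along the string toward the centre is −mg cos φ (φ measured from the bottom), so Newton's second law along the string gives T − mg cos φ = m v²/r.
cos 87.5° = 0.04362, so T = m(v²/r + g cos φ) = 1.17 × ((6.79)²/2.66 + 9.81 × 0.04362) = 1.17 × (17.33 + (0.4279)) = 1.17 × 17.76 = 20.78 N.

20.8 N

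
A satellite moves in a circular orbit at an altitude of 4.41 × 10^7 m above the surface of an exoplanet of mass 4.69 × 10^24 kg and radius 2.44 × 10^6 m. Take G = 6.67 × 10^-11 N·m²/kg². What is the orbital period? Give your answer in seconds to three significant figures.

113000 s

r = R + h = 2.44 × 10^6 + 4.41 × 10^7 = 4.654 × 10^7 m. Gravity provides the centripetal force: G M m / r² = m v² / r ⇒ v = √(GM/r) = 2593 m/s.
T = 2πr/v = 2π × 4.654 × 10^7 / 2593 = 112800 s.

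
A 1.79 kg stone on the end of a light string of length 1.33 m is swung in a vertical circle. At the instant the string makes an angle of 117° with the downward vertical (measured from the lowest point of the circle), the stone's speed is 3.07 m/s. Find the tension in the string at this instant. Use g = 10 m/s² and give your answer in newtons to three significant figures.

Take the radial direction toward the centre of the circle as positive. The component of the weight along the string toward the centre is −mg cos φ (φ measured from the bottom), so Newton's second law along the string gives T − mg cos φ = m v²/r.
cos 117° = -0.4540, so T = m(v²/r + g cos φ) = 1.79 × ((3.07)²/1.33 + 10.0 × -0.4540) = 1.79 × (7.086 + (-4.540)) = 1.79 × 2.546 = 4.558 N.

4.56 N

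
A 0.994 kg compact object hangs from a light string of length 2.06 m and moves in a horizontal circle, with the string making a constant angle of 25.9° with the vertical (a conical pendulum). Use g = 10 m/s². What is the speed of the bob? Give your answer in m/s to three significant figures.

2.09 m/s

The radius of the circle is r = L sinθ = 2.06 × sin 25.9° = 0.8998 m.
Horizontally T sinθ = mv²/r and vertically T cosθ = mg, so tanθ = v²/(rg).
v = √(r g tanθ) = √(0.8998 × 10.0 × 0.4856) = √4.369 = 2.090 m/s.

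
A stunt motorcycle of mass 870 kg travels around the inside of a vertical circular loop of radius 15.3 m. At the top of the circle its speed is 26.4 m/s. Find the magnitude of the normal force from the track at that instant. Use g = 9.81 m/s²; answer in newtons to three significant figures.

31100 N

At the top, both N and the weight mg point inward (toward the centre), so N + mg = mv²/r.
N = m(v²/r − g) = 870 × ((26.4)²/15.3 − 9.81) = 870 × (45.55 − 9.81) = 870 × 35.74 = 31100 N.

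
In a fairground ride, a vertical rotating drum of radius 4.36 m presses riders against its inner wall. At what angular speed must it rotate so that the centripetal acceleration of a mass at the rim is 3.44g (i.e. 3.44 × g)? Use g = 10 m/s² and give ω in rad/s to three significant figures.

2.81 rad/s

Centripetal acceleration a_c = ω²r. Setting ω²r = 3.44g:
ω = √(3.44g / r) = √(3.44 × 10.0 / 4.36) = √7.890 = 2.809 rad/s.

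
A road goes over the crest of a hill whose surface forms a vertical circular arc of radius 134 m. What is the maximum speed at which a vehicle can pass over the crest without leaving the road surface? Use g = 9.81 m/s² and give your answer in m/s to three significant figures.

36.3 m/s

At the crest the centre of the circle is below the vehicle, so the net downward (centripetal) force is mg − N = mv²/r.
The vehicle leaves the road when N → 0, giving v_max = √(g r) = √(9.81 × 134) = 36.26 m/s.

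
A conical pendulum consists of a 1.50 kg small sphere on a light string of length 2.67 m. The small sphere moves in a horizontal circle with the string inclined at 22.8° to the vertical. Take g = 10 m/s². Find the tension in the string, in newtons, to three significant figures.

Vertically the bob has no acceleration, so T cosθ = mg.
T = mg/cosθ = 1.50 × 10.0 / cos 22.8° = 15.00/0.9219 = 16.27 N.

16.3 N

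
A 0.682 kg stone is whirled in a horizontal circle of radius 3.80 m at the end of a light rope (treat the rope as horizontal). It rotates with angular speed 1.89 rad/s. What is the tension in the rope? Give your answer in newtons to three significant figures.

9.26 N

v = ωr = 1.89 × 3.80 = 7.182 m/s.
The tension is the only horizontal force, so it supplies the full centripetal force: T = m v²/r = 0.682 × (7.182)²/3.80 = 0.682 × 51.58/3.80 = 9.257 N.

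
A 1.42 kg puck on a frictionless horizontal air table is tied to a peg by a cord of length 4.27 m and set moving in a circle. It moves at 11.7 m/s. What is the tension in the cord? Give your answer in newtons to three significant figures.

The tension is the only horizontal force, so it supplies the full centripetal force: T = m v²/r = 1.42 × (11.70)²/4.27 = 1.42 × 136.9/4.27 = 45.52 N.

45.5 N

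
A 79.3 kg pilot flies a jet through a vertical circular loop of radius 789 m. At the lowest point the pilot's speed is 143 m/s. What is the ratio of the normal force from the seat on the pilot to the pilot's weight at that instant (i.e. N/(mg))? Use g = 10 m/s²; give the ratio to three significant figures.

At the bottom, N − mg = mv²/r, so N = m(v²/r + g) and N/(mg) = v²/(rg) + 1 = (143)²/(789 × 10.0) + 1 = 2.592 + 1 = 3.592.

3.59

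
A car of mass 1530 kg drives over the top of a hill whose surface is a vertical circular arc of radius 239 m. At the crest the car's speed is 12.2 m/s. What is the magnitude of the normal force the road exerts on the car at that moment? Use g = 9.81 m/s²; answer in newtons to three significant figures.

14100 N

At the crest the centripetal acceleration points downward (toward the centre of the arc), so mg − N = mv²/r.
N = m(g − v²/r) = 1530 × (9.81 − (12.2)²/239) = 1530 × (9.81 − 0.6228) = 1530 × 9.187 = 14060 N.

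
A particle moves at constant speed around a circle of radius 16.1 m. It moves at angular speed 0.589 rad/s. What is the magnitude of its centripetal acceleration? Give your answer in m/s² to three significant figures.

v = ωr = 0.589 × 16.1 = 9.483 m/s.
a_c = v²/r = (9.483)²/16.1 = 89.93/16.1 = 5.585 m/s².

5.59 m/s²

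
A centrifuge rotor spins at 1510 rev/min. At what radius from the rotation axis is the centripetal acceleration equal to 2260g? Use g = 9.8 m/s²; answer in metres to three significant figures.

0.886 m

ω = 1510 rev/min × 2π/60 = 158.1 rad/s.
a_c = ω²r = 2260g ⇒ r = 2260 × 9.8 / (158.1)² = 22150/25000 = 0.8858 m.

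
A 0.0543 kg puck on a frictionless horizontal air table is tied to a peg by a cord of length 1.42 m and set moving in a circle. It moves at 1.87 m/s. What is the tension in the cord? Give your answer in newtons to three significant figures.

0.134 N

The tension is the only horizontal force, so it supplies the full centripetal force: T = m v²/r = 0.0543 × (1.870)²/1.42 = 0.0543 × 3.497/1.42 = 0.1337 N.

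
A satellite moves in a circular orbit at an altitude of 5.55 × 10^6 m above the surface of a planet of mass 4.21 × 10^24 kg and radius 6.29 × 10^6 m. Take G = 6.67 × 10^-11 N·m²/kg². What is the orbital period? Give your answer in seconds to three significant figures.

r = R + h = 6.29 × 10^6 + 5.55 × 10^6 = 1.184 × 10^7 m. Gravity provides the centripetal force: G M m / r² = m v² / r ⇒ v = √(GM/r) = 4870 m/s.
T = 2πr/v = 2π × 1.184 × 10^7 / 4870 = 15280 s.

15300 s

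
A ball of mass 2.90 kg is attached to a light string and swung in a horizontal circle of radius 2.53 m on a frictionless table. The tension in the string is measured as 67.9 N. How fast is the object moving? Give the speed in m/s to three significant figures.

7.70 m/s

T = m v²/r ⇒ v = √(T r / m) = √(67.9 × 2.53 / 2.90) = √59.24 = 7.697 m/s.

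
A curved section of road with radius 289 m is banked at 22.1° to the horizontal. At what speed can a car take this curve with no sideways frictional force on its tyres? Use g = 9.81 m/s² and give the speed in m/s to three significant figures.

33.9 m/s

On a frictionless banked curve, N sinθ = mv²/r and N cosθ = mg, so tanθ = v²/(rg).
v = √(r g tanθ) = √(289 × 9.81 × tan 22.1°) = √(289 × 9.81 × 0.4061) = √1151 = 33.93 m/s.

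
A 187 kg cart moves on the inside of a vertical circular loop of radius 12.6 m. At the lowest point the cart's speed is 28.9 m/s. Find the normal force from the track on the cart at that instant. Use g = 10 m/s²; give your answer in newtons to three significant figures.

At the lowest point, N points up (toward the centre) and the weight mg points down (away from the centre), so the net inward force is N − mg = mv²/r.
N = m(v²/r + g) = 187 × ((28.9)²/12.6 + 10.0) = 187 × (66.29 + 10.0) = 187 × 76.29 = 14270 N.

14300 N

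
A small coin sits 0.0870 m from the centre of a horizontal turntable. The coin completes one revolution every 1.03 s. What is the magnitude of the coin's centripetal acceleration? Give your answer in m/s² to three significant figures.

v = 2πr/T = 2π × 0.0870/1.03 = 0.5307 m/s.
a_c = v²/r = (0.5307)²/0.0870 = 0.2817/0.0870 = 3.237 m/s².

3.24 m/s²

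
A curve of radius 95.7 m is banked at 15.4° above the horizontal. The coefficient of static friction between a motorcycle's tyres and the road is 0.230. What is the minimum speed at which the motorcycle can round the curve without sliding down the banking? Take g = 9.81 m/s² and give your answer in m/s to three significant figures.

At the minimum speed, friction acts up the slope at its limiting value f = μN. Radially (horizontal, toward centre): N sinθ − μN cosθ = mv²/r. Vertically: N cosθ + μN sinθ = mg.
Dividing: v² = r g (sinθ − μcosθ)/(cosθ + μsinθ).
sinθ − μcosθ = 0.2656 − 0.230×0.9641 = 0.04381; cosθ + μsinθ = 0.9641 + 0.230×0.2656 = 1.025.
v² = 95.7 × 9.81 × 0.04381/1.025 = 40.12 m²/s², so v = 6.334 m/s.

6.33 m/s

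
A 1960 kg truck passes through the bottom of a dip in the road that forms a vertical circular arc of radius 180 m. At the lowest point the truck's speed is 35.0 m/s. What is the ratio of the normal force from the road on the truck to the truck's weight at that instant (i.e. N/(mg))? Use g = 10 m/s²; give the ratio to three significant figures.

At the bottom, N − mg = mv²/r, so N = m(v²/r + g) and N/(mg) = v²/(rg) + 1 = (35.0)²/(180 × 10.0) + 1 = 0.6806 + 1 = 1.681.

1.68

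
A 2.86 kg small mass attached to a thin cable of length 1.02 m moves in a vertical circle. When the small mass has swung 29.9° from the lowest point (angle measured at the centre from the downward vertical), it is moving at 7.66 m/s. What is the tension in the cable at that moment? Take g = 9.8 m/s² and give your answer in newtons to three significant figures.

189 N

Take the radial direction toward the centre of the circle as positive. The component of the weight along the string toward the centre is −mg cos φ (φ measured from the bottom), so Newton's second law along the string gives T − mg cos φ = m v²/r.
cos 29.9° = 0.8669, so T = m(v²/r + g cos φ) = 2.86 × ((7.66)²/1.02 + 9.8 × 0.8669) = 2.86 × (57.53 + (8.496)) = 2.86 × 66.02 = 188.8 N.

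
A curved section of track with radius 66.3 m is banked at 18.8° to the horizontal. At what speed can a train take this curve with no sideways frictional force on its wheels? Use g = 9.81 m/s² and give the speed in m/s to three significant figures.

On a frictionless banked curve, N sinθ = mv²/r and N cosθ = mg, so tanθ = v²/(rg).
v = √(r g tanθ) = √(66.3 × 9.81 × tan 18.8°) = √(66.3 × 9.81 × 0.3404) = √221.4 = 14.88 m/s.

14.9 m/s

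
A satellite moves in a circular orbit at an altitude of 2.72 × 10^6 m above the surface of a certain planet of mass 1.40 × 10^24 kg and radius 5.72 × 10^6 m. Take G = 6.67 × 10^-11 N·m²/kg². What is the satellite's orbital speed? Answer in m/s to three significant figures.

Orbital radius r = R + h = 5.72 × 10^6 + 2.72 × 10^6 = 8.440 × 10^6 m.
Gravity supplies the centripetal force: G M m / r² = m v² / r, so v = √(GM/r).
v = √(6.67 × 10^-11 × 1.40 × 10^24 / 8.440 × 10^6) = √(1.106 × 10^7) = 3326 m/s.

3330 m/s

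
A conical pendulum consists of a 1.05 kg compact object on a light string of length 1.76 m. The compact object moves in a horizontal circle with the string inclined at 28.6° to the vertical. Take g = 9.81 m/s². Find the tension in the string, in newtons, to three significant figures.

Vertically the bob has no acceleration, so T cosθ = mg.
T = mg/cosθ = 1.05 × 9.81 / cos 28.6° = 10.30/0.8780 = 11.73 N.

11.7 N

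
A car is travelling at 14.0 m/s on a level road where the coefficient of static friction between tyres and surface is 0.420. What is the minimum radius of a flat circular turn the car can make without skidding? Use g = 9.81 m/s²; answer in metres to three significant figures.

47.6 m

At the limit, μ_s m g = m v²/r, so r_min = v²/(μ_s g) = (14.0)²/(0.420 × 9.81) = 196.0/4.120 = 47.57 m.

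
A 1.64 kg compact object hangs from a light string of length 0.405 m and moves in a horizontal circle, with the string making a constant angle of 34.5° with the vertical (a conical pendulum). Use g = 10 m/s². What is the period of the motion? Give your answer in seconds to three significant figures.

r = L sinθ = 0.2294 m. From T sinθ = mω²r and T cosθ = mg: tanθ = ω²r/g, so ω² = g tanθ / r = g/(L cosθ).
ω = √(g/(L cosθ)) = √(10.0/(0.405 × 0.8241)) = √29.96 = 5.474 rad/s.
Period = 2π/ω = 1.148 s.

1.15 s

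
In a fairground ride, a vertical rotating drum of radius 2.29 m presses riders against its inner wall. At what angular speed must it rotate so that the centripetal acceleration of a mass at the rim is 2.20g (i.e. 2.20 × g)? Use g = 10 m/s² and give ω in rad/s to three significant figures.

3.10 rad/s

Centripetal acceleration a_c = ω²r. Setting ω²r = 2.20g:
ω = √(2.20g / r) = √(2.20 × 10.0 / 2.29) = √9.607 = 3.100 rad/s.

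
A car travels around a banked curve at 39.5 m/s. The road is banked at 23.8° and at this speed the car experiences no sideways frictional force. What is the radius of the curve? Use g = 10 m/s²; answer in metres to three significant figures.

354 m

Frictionless banking: tanθ = v²/(rg), so r = v²/(g tanθ).
r = (39.5)²/(10.0 × tan 23.8°) = 1560/(10.0 × 0.4411) = 1560/4.411 = 353.8 m.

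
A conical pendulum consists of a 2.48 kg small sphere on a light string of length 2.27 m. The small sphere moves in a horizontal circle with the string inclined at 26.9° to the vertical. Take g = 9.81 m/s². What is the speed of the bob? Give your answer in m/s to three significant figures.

The radius of the circle is r = L sinθ = 2.27 × sin 26.9° = 1.027 m.
Horizontally T sinθ = mv²/r and vertically T cosθ = mg, so tanθ = v²/(rg).
v = √(r g tanθ) = √(1.027 × 9.81 × 0.5073) = √5.111 = 2.261 m/s.

2.26 m/s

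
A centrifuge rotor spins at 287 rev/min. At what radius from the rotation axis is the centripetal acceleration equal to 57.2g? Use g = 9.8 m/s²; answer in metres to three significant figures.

0.621 m

ω = 287 rev/min × 2π/60 = 30.05 rad/s.
a_c = ω²r = 57.2g ⇒ r = 57.2 × 9.8 / (30.05)² = 560.6/903.3 = 0.6206 m.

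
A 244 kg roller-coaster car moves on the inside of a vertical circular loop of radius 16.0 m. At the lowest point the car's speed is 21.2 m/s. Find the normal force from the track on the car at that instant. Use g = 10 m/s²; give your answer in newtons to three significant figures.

At the lowest point, N points up (toward the centre) and the weight mg points down (away from the centre), so the net inward force is N − mg = mv²/r.
N = m(v²/r + g) = 244 × ((21.2)²/16.0 + 10.0) = 244 × (28.09 + 10.0) = 244 × 38.09 = 9294 N.

9290 N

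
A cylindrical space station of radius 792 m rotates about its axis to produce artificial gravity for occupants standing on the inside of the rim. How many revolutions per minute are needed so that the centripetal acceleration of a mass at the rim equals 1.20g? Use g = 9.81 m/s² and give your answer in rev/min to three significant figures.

1.16 rev/min

Require ω²r = 1.20g, so ω = √(1.20 × 9.81/792) = 0.1219 rad/s.
In rev/min: ω × 60/(2π) = 0.1219 × 60/(2π) = 1.164 rev/min.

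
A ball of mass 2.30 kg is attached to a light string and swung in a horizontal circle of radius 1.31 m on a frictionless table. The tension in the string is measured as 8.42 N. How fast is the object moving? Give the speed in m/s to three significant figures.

T = m v²/r ⇒ v = √(T r / m) = √(8.42 × 1.31 / 2.30) = √4.796 = 2.190 m/s.

2.19 m/s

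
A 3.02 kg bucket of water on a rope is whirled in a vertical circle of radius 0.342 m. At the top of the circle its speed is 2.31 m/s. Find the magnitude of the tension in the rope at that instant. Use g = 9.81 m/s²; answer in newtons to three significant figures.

At the top, both T and the weight mg point inward (toward the centre), so T + mg = mv²/r.
T = m(v²/r − g) = 3.02 × ((2.31)²/0.342 − 9.81) = 3.02 × (15.60 − 9.81) = 3.02 × 5.793 = 17.49 N.

17.5 N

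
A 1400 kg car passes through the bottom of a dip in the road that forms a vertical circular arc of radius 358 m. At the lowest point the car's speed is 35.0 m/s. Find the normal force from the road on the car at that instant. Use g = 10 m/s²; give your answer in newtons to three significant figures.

18800 N

At the lowest point, N points up (toward the centre) and the weight mg points down (away from the centre), so the net inward force is N − mg = mv²/r.
N = m(v²/r + g) = 1400 × ((35.0)²/358 + 10.0) = 1400 × (3.422 + 10.0) = 1400 × 13.42 = 18790 N.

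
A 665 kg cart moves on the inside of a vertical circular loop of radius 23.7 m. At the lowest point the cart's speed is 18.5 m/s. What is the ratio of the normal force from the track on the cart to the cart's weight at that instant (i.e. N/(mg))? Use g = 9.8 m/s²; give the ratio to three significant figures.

At the bottom, N − mg = mv²/r, so N = m(v²/r + g) and N/(mg) = v²/(rg) + 1 = (18.5)²/(23.7 × 9.8) + 1 = 1.474 + 1 = 2.474.

2.47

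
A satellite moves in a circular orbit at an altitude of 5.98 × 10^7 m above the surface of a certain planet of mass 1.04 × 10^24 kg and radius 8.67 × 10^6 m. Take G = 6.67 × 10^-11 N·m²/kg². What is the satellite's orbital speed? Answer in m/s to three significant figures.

Orbital radius r = R + h = 8.67 × 10^6 + 5.98 × 10^7 = 6.847 × 10^7 m.
Gravity supplies the centripetal force: G M m / r² = m v² / r, so v = √(GM/r).
v = √(6.67 × 10^-11 × 1.04 × 10^24 / 6.847 × 10^7) = √(1.013 × 10^6) = 1007 m/s.

1010 m/s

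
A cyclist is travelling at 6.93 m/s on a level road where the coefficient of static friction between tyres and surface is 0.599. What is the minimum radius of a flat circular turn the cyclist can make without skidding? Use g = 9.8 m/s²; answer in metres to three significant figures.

At the limit, μ_s m g = m v²/r, so r_min = v²/(μ_s g) = (6.93)²/(0.599 × 9.8) = 48.02/5.870 = 8.181 m.

8.18 m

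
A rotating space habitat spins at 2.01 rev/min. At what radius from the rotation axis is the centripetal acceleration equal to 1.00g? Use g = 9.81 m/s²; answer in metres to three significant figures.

ω = 2.01 rev/min × 2π/60 = 0.2105 rad/s.
a_c = ω²r = 1.00g ⇒ r = 1.00 × 9.81 / (0.2105)² = 9.810/0.04430 = 221.4 m.

221 m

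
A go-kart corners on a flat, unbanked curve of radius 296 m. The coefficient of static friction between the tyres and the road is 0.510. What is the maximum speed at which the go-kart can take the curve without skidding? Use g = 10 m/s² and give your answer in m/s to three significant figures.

38.9 m/s

The only inward force on a level bend is static friction, so at the limit f_s = μ_s N = μ_s m g = m v²/r.
Mass cancels: v_max = √(μ_s g r) = √(0.510 × 10.0 × 296) = √1510 = 38.85 m/s.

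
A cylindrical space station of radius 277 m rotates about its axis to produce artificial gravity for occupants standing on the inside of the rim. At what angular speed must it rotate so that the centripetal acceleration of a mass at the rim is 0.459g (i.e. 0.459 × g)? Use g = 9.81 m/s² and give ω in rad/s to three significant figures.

Centripetal acceleration a_c = ω²r. Setting ω²r = 0.459g:
ω = √(0.459g / r) = √(0.459 × 9.81 / 277) = √0.01626 = 0.1275 rad/s.

0.127 rad/s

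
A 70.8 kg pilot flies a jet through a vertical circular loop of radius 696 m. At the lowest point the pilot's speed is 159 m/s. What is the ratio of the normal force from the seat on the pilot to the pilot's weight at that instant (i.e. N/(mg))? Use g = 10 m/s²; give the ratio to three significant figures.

4.63

At the bottom, N − mg = mv²/r, so N = m(v²/r + g) and N/(mg) = v²/(rg) + 1 = (159)²/(696 × 10.0) + 1 = 3.632 + 1 = 4.632.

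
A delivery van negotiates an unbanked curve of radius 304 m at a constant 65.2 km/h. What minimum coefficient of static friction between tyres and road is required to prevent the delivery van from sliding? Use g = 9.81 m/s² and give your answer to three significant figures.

v = 65.2/3.6 = 18.11 m/s.
Friction provides the centripetal force: μ_s m g = m v²/r, so μ_s = v²/(g r) = (18.11)²/(9.81 × 304) = 328.0/2982 = 0.1100.

0.110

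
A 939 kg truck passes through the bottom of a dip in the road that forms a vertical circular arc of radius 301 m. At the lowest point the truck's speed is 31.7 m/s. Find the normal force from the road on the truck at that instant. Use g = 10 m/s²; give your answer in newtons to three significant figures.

At the lowest point, N points up (toward the centre) and the weight mg points down (away from the centre), so the net inward force is N − mg = mv²/r.
N = m(v²/r + g) = 939 × ((31.7)²/301 + 10.0) = 939 × (3.339 + 10.0) = 939 × 13.34 = 12520 N.

12500 N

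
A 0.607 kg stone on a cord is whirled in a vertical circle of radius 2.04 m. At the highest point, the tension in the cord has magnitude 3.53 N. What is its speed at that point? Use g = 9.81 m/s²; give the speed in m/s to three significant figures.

5.65 m/s

At the top, T + mg = mv²/r, so v = √(r(T/m + g)) = √(2.04 × (3.53/0.607 + 9.81)) = √(2.04 × 15.63) = √31.88 = 5.646 m/s.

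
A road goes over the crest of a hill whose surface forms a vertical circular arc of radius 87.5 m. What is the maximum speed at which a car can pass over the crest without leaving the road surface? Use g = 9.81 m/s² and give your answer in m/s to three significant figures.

29.3 m/s

At the crest the centre of the circle is below the car, so the net downward (centripetal) force is mg − N = mv²/r.
The car leaves the road when N → 0, giving v_max = √(g r) = √(9.81 × 87.5) = 29.30 m/s.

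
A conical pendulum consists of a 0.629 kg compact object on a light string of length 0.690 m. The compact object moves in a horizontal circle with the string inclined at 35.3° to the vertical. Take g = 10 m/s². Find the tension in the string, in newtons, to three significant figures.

7.71 N

Vertically the bob has no acceleration, so T cosθ = mg.
T = mg/cosθ = 0.629 × 10.0 / cos 35.3° = 6.290/0.8161 = 7.707 N.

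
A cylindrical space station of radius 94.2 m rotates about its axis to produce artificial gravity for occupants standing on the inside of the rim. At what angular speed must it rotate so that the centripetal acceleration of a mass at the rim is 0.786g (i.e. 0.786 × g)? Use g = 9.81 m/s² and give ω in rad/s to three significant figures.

Centripetal acceleration a_c = ω²r. Setting ω²r = 0.786g:
ω = √(0.786g / r) = √(0.786 × 9.81 / 94.2) = √0.08185 = 0.2861 rad/s.

0.286 rad/s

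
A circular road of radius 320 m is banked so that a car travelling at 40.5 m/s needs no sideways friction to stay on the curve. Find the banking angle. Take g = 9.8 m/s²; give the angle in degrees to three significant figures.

For a frictionless banked turn: horizontally N sinθ = mv²/r and vertically N cosθ = mg.
Dividing: tanθ = v²/(r g) = (40.5)²/(320 × 9.8) = 1640/3136 = 0.5230.
θ = arctan(0.5230) = 27.61°.

27.6°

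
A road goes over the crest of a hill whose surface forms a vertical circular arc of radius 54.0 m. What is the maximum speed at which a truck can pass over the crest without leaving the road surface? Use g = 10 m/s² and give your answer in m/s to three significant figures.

At the crest the centre of the circle is below the truck, so the net downward (centripetal) force is mg − N = mv²/r.
The truck leaves the road when N → 0, giving v_max = √(g r) = √(10.0 × 54.0) = 23.24 m/s.

23.2 m/s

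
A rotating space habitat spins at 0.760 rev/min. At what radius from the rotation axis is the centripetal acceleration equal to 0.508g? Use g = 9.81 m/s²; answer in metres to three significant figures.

ω = 0.760 rev/min × 2π/60 = 0.07959 rad/s.
a_c = ω²r = 0.508g ⇒ r = 0.508 × 9.81 / (0.07959)² = 4.983/0.006334 = 786.8 m.

787 m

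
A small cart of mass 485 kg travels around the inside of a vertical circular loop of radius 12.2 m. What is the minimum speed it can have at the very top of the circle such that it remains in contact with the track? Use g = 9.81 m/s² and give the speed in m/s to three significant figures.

10.9 m/s

At the top, both weight mg and N point toward the centre: N + mg = mv²/r.
At minimum speed N → 0, so mg = mv_min²/r ⇒ v_min = √(g r) = √(9.81 × 12.2) = 10.94 m/s.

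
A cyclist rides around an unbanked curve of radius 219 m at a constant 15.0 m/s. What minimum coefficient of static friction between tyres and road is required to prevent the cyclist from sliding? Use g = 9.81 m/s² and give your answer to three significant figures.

0.105

Friction provides the centripetal force: μ_s m g = m v²/r, so μ_s = v²/(g r) = (15.00)²/(9.81 × 219) = 225.0/2148 = 0.1047.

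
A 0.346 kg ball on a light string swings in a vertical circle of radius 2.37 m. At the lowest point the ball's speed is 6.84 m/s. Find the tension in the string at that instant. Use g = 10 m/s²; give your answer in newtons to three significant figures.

10.3 N

At the lowest point, T points up (toward the centre) and the weight mg points down (away from the centre), so the net inward force is T − mg = mv²/r.
T = m(v²/r + g) = 0.346 × ((6.84)²/2.37 + 10.0) = 0.346 × (19.74 + 10.0) = 0.346 × 29.74 = 10.29 N.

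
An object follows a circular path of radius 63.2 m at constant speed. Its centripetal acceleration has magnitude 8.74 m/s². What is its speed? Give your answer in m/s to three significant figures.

23.5 m/s

a_c = v²/r ⇒ v = √(a_c · r) = √(8.74 × 63.2) = √552.4 = 23.50 m/s.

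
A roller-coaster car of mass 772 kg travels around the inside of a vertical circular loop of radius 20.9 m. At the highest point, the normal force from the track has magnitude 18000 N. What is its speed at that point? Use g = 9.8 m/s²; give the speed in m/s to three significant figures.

At the top, N + mg = mv²/r, so v = √(r(N/m + g)) = √(20.9 × (18000/772 + 9.8)) = √(20.9 × 33.12) = √692.1 = 26.31 m/s.

26.3 m/s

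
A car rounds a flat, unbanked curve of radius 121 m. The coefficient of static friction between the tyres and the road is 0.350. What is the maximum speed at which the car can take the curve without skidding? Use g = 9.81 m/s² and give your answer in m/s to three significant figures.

On a flat curve, static friction is the only horizontal force, so it must supply the full centripetal force: μ_s m g = m v²/r.
Mass cancels: v_max = √(μ_s g r) = √(0.350 × 9.81 × 121) = √415.5 = 20.38 m/s.

20.4 m/s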